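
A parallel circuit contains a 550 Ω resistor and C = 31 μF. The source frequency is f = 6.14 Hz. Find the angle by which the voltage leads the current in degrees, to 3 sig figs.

ω = 2πf = 38.58 rad/s
X_C = 1/(ωC) = 836 Ω
Parallel: admittances add. Y = 1/R + jωC
Y = (0.00182 + j0.00120) S
|Y| = 0.00218 S → |Z| = 1/|Y| = 460 Ω, ∠Z = −∠Y = -33.3°

-33.3°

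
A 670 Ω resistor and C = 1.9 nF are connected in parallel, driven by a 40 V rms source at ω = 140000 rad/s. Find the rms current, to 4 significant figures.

60.64 mA

X_C = 1/(ωC) = 3759 Ω
Parallel: admittances add. Y = 1/R + jωC
Y = (0.001493 + j0.0002660) S
|Y| = 0.001516 S → |Z| = 1/|Y| = 659.6 Ω, ∠Z = −∠Y = -10.11°
I = V/|Z| = 40/659.6 = 60.64 mA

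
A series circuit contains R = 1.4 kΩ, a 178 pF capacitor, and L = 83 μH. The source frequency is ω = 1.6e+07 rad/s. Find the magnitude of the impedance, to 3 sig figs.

X_L = ωL = 1330 Ω
X_C = 1/(ωC) = 351 Ω
Net reactance X = X_L − X_C = 977 Ω
Z = 1400 + j977 Ω
|Z| = √(1400² + 977²) = 1710 Ω

1710 Ω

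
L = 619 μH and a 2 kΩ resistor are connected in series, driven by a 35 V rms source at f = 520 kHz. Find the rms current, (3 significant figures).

12.3 mA

ω = 2πf = 3.267e+06 rad/s
X_L = ωL = 2020 Ω
Z = 2000 + j2020 Ω
|Z| = √(2000² + 2020²) = 2840 Ω
I = V/|Z| = 35/2840 = 12.3 mA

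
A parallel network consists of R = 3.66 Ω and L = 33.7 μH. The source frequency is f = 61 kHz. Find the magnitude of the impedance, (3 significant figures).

3.52 Ω

ω = 2πf = 383300 rad/s
X_L = ωL = 12.9 Ω
Parallel: admittances add. Y = 1/R + 1/(jωL)
Y = (0.273 − j0.0774) S
|Y| = 0.284 S → |Z| = 1/|Y| = 3.52 Ω, ∠Z = −∠Y = 15.8°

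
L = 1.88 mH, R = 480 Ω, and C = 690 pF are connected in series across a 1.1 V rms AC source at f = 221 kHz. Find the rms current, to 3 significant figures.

671 μA

ω = 2πf = 1.389e+06 rad/s
X_L = ωL = 2610 Ω
X_C = 1/(ωC) = 1040 Ω
Net reactance X = X_L − X_C = 1570 Ω
Z = 480 + j1570 Ω
|Z| = √(480² + 1570²) = 1640 Ω
I = V/|Z| = 1.1/1640 = 671 μA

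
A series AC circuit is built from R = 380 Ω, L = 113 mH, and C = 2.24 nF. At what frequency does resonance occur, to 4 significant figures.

ω₀ = 1/√(LC) = 1/√(0.113 × 2.24e-09) = 62850 rad/s
f₀ = ω₀/(2π) = 10.00 kHz

10.00 kHz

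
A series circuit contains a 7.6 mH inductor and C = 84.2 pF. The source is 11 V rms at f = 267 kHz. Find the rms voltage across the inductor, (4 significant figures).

ω = 2πf = 1.678e+06 rad/s
X_L = ωL = 12750 Ω
X_C = 1/(ωC) = 7079 Ω
Net reactance X = X_L − X_C = 5670 Ω
Z = j5670 Ω
|Z| = √(0² + 5670²) = 5670 Ω
I = V/|Z| = 1.940 mA
V_L = I·|Z_L| = 0.001940 × 12750 = 24.73 V

24.73 V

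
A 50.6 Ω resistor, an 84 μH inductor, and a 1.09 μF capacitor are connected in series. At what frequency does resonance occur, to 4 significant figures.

ω₀ = 1/√(LC) = 1/√(8.4e-05 × 1.09e-06) = 104500 rad/s
f₀ = ω₀/(2π) = 16.63 kHz

16.63 kHz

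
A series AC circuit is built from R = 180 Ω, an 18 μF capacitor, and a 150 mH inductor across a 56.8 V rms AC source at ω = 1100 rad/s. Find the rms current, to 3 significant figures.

X_L = ωL = 165 Ω
X_C = 1/(ωC) = 50.5 Ω
Net reactance X = X_L − X_C = 114 Ω
Z = 180 + j114 Ω
|Z| = √(180² + 114²) = 213 Ω
I = V/|Z| = 56.8/213 = 266 mA

266 mA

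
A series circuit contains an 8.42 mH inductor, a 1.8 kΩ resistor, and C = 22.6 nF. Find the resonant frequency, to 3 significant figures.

11.5 kHz

ω₀ = 1/√(LC) = 1/√(0.00842 × 2.26e-08) = 72490 rad/s
f₀ = ω₀/(2π) = 11.5 kHz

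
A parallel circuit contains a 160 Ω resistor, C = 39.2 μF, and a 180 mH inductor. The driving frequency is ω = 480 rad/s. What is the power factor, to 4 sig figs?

X_L = ωL = 86.40 Ω
X_C = 1/(ωC) = 53.15 Ω
Parallel: admittances add. Y = 1/R + 1/(jωL) + jωC
Y = (0.006250 + j0.007242) S
|Y| = 0.009566 S → |Z| = 1/|Y| = 104.5 Ω, ∠Z = −∠Y = -49.20°
cos φ = cos(-49.20°) = 0.6534

0.6534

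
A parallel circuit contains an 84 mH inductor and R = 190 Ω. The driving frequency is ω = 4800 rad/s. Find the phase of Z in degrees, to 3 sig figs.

X_L = ωL = 403 Ω
Parallel: admittances add. Y = 1/R + 1/(jωL)
Y = (0.00526 − j0.00248) S
|Y| = 0.00582 S → |Z| = 1/|Y| = 172 Ω, ∠Z = −∠Y = 25.2°

25.2°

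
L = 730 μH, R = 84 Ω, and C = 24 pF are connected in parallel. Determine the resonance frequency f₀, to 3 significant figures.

ω₀ = 1/√(LC) = 1/√(0.00073 × 2.4e-11) = 7.555e+06 rad/s
f₀ = ω₀/(2π) = 1.20 MHz

1.20 MHz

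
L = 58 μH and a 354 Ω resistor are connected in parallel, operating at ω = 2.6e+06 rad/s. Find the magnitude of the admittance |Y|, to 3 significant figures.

X_L = ωL = 151 Ω
Parallel: admittances add. Y = 1/R + 1/(jωL)
Y = (0.00282 − j0.00663) S
|Y| = 0.00721 S → |Z| = 1/|Y| = 139 Ω, ∠Z = −∠Y = 66.9°

7.21 mS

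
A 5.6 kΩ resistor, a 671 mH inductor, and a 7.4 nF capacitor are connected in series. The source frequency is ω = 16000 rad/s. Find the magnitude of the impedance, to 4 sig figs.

X_L = ωL = 10740 Ω
X_C = 1/(ωC) = 8446 Ω
Net reactance X = X_L − X_C = 2290 Ω
Z = 5600 + j2290 Ω
|Z| = √(5600² + 2290²) = 6050 Ω

6050 Ω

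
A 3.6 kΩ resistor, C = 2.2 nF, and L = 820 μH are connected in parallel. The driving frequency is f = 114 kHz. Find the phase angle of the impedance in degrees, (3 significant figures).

ω = 2πf = 716300 rad/s
X_L = ωL = 587 Ω
X_C = 1/(ωC) = 635 Ω
Parallel: admittances add. Y = 1/R + 1/(jωL) + jωC
Y = (0.000278 − j0.000127) S
|Y| = 0.000305 S → |Z| = 1/|Y| = 3280 Ω, ∠Z = −∠Y = 24.5°

24.5°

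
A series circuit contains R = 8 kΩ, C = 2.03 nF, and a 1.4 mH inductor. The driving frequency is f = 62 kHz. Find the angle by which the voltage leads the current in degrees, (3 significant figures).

ω = 2πf = 389600 rad/s
X_L = ωL = 545 Ω
X_C = 1/(ωC) = 1260 Ω
Net reactance X = X_L − X_C = -719 Ω
Z = 8000 − j719 Ω
|Z| = √(8000² + 719²) = 8030 Ω
∠Z = arctan(-719/8000) = -5.14°

-5.14°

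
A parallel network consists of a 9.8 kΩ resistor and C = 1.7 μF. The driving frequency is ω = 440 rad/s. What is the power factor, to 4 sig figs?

X_C = 1/(ωC) = 1337 Ω
Parallel: admittances add. Y = 1/R + jωC
Y = (0.0001020 + j0.0007480) S
|Y| = 0.0007549 S → |Z| = 1/|Y| = 1325 Ω, ∠Z = −∠Y = -82.23°
cos φ = cos(-82.23°) = 0.1352

0.1352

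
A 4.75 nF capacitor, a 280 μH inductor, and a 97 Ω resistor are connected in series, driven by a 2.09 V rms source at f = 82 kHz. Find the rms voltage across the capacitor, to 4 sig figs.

ω = 2πf = 515200 rad/s
X_L = ωL = 144.3 Ω
X_C = 1/(ωC) = 408.6 Ω
Net reactance X = X_L − X_C = -264.4 Ω
Z = 97.00 − j264.4 Ω
|Z| = √(97.00² + 264.4²) = 281.6 Ω
I = V/|Z| = 7.422 mA
V_C = I·|Z_C| = 0.007422 × 408.6 = 3.033 V

3.033 V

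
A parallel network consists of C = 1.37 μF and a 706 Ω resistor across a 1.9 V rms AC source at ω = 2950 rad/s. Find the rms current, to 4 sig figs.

X_C = 1/(ωC) = 247.4 Ω
Parallel: admittances add. Y = 1/R + jωC
Y = (0.001416 + j0.004041) S
|Y| = 0.004283 S → |Z| = 1/|Y| = 233.5 Ω, ∠Z = −∠Y = -70.69°
I = V/|Z| = 1.9/233.5 = 8.137 mA

8.137 mA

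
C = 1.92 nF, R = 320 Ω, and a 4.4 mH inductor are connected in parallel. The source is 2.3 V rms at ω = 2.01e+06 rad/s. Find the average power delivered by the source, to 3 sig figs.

X_L = ωL = 8840 Ω
X_C = 1/(ωC) = 259 Ω
Parallel: admittances add. Y = 1/R + 1/(jωL) + jωC
Y = (0.00313 + j0.00375) S
|Y| = 0.00488 S → |Z| = 1/|Y| = 205 Ω, ∠Z = −∠Y = -50.2°
I = V/|Z| = 11.2 mA
P = VI cos φ = 2.3 × 0.0112 × cos(-50.2°) = 16.5 mW

16.5 mW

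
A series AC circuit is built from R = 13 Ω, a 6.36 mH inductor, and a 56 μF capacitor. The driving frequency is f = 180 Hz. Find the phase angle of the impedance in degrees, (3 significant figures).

ω = 2πf = 1131 rad/s
X_L = ωL = 7.19 Ω
X_C = 1/(ωC) = 15.8 Ω
Net reactance X = X_L − X_C = -8.60 Ω
Z = 13.0 − j8.60 Ω
|Z| = √(13.0² + 8.60²) = 15.6 Ω
∠Z = arctan(-8.60/13.0) = -33.5°

-33.5°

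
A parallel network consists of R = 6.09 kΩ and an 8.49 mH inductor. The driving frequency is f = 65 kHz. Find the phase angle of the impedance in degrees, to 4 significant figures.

60.34°

ω = 2πf = 408400 rad/s
X_L = ωL = 3467 Ω
Parallel: admittances add. Y = 1/R + 1/(jωL)
Y = (0.0001642 − j0.0002884) S
|Y| = 0.0003319 S → |Z| = 1/|Y| = 3013 Ω, ∠Z = −∠Y = 60.34°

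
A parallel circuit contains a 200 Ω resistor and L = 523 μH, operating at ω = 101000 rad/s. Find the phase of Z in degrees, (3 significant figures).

X_L = ωL = 52.8 Ω
Parallel: admittances add. Y = 1/R + 1/(jωL)
Y = (0.00500 − j0.0189) S
|Y| = 0.0196 S → |Z| = 1/|Y| = 51.1 Ω, ∠Z = −∠Y = 75.2°

75.2°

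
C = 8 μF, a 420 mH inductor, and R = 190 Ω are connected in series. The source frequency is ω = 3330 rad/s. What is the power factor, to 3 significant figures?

0.138

X_L = ωL = 1400 Ω
X_C = 1/(ωC) = 37.5 Ω
Net reactance X = X_L − X_C = 1360 Ω
Z = 190 + j1360 Ω
|Z| = √(190² + 1360²) = 1370 Ω
∠Z = arctan(1360/190) = 82.1°
cos φ = cos(82.1°) = 0.138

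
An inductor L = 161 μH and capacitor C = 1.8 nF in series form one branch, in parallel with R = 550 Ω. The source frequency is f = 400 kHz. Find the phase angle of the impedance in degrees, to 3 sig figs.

71.5°

ω = 2πf = 2.513e+06 rad/s
X_L = ωL = 405 Ω
X_C = 1/(ωC) = 221 Ω
Branch 1: Z₁ = R = 550 Ω
Branch 2 (series LC): Z₂ = j(X_L − X_C) = j184 Ω
Parallel: Z = Z₁Z₂/(Z₁+Z₂), |Z| = 174 Ω, ∠Z = 71.5°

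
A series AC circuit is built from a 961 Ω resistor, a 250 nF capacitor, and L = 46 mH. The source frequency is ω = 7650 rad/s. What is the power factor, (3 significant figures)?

X_L = ωL = 352 Ω
X_C = 1/(ωC) = 523 Ω
Net reactance X = X_L − X_C = -171 Ω
Z = 961 − j171 Ω
|Z| = √(961² + 171²) = 976 Ω
∠Z = arctan(-171/961) = -10.1°
cos φ = cos(-10.1°) = 0.985

0.985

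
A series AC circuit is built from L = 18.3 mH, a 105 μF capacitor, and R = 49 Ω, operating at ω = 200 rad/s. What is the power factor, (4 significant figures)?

0.7444

X_L = ωL = 3.660 Ω
X_C = 1/(ωC) = 47.62 Ω
Net reactance X = X_L − X_C = -43.96 Ω
Z = 49.00 − j43.96 Ω
|Z| = √(49.00² + 43.96²) = 65.83 Ω
∠Z = arctan(-43.96/49.00) = -41.90°
cos φ = cos(-41.90°) = 0.7444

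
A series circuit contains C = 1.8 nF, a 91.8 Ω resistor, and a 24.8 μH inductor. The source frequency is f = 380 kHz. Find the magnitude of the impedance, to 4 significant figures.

ω = 2πf = 2.388e+06 rad/s
X_L = ωL = 59.21 Ω
X_C = 1/(ωC) = 232.7 Ω
Net reactance X = X_L − X_C = -173.5 Ω
Z = 91.80 − j173.5 Ω
|Z| = √(91.80² + 173.5²) = 196.3 Ω

196.3 Ω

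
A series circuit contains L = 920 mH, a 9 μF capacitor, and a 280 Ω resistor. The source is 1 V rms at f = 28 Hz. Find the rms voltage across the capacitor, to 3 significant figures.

1.15 V

ω = 2πf = 175.9 rad/s
X_L = ωL = 162 Ω
X_C = 1/(ωC) = 632 Ω
Net reactance X = X_L − X_C = -470 Ω
Z = 280 − j470 Ω
|Z| = √(280² + 470²) = 547 Ω
I = V/|Z| = 1.83 mA
V_C = I·|Z_C| = 0.00183 × 632 = 1.15 V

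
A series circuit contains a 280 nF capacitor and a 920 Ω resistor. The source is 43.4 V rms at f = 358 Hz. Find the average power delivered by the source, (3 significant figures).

515 mW

ω = 2πf = 2249 rad/s
X_C = 1/(ωC) = 1590 Ω
Z = 920 − j1590 Ω
|Z| = √(920² + 1590²) = 1840 Ω
∠Z = arctan(-1590/920) = -59.9°
I = V/|Z| = 23.7 mA
P = VI cos φ = 43.4 × 0.0237 × cos(-59.9°) = 515 mW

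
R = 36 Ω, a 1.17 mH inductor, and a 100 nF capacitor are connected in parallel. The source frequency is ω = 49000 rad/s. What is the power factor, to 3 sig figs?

X_L = ωL = 57.3 Ω
X_C = 1/(ωC) = 204 Ω
Parallel: admittances add. Y = 1/R + 1/(jωL) + jωC
Y = (0.0278 − j0.0125) S
|Y| = 0.0305 S → |Z| = 1/|Y| = 32.8 Ω, ∠Z = −∠Y = 24.3°
cos φ = cos(24.3°) = 0.911

0.911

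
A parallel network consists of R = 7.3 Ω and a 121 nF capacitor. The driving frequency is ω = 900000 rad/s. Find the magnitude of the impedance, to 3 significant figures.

X_C = 1/(ωC) = 9.18 Ω
Parallel: admittances add. Y = 1/R + jωC
Y = (0.137 + j0.109) S
|Y| = 0.175 S → |Z| = 1/|Y| = 5.71 Ω, ∠Z = −∠Y = -38.5°

5.71 Ω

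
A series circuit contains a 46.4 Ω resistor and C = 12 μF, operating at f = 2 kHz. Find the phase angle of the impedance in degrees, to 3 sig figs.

ω = 2πf = 12570 rad/s
X_C = 1/(ωC) = 6.63 Ω
Z = 46.4 − j6.63 Ω
|Z| = √(46.4² + 6.63²) = 46.9 Ω
∠Z = arctan(-6.63/46.4) = -8.13°

-8.13°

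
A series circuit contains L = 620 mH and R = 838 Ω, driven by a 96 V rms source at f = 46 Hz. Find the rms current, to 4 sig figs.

ω = 2πf = 289.0 rad/s
X_L = ωL = 179.2 Ω
Z = 838.0 + j179.2 Ω
|Z| = √(838.0² + 179.2²) = 856.9 Ω
I = V/|Z| = 96/856.9 = 112.0 mA

112.0 mA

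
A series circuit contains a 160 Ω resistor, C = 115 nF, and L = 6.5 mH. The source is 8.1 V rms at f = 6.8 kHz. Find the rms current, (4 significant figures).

ω = 2πf = 42730 rad/s
X_L = ωL = 277.7 Ω
X_C = 1/(ωC) = 203.5 Ω
Net reactance X = X_L − X_C = 74.19 Ω
Z = 160.0 + j74.19 Ω
|Z| = √(160.0² + 74.19²) = 176.4 Ω
I = V/|Z| = 8.1/176.4 = 45.93 mA

45.93 mA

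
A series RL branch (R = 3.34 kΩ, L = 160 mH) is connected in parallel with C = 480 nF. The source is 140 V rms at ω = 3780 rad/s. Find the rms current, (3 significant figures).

X_L = ωL = 605 Ω
X_C = 1/(ωC) = 551 Ω
Branch 1 (R+jX_L): Z₁ = 3340 + j605 Ω, |Z₁| = 3390 Ω
Branch 2 (−jX_C): Z₂ = −j551 Ω
Parallel: Z = Z₁Z₂/(Z₁+Z₂), |Z| = 560 Ω, ∠Z = -80.7°
I = V/|Z| = 140/560 = 250 mA

250 mA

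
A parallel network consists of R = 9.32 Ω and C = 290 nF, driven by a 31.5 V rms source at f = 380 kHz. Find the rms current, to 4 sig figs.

ω = 2πf = 2.388e+06 rad/s
X_C = 1/(ωC) = 1.444 Ω
Parallel: admittances add. Y = 1/R + jωC
Y = (0.1073 + j0.6924) S
|Y| = 0.7007 S → |Z| = 1/|Y| = 1.427 Ω, ∠Z = −∠Y = -81.19°
I = V/|Z| = 31.5/1.427 = 22.07 A

22.07 A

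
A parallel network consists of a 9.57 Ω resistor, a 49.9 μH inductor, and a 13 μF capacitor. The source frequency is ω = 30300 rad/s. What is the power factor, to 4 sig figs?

0.3639

X_L = ωL = 1.512 Ω
X_C = 1/(ωC) = 2.539 Ω
Parallel: admittances add. Y = 1/R + 1/(jωL) + jωC
Y = (0.1045 − j0.2675) S
|Y| = 0.2872 S → |Z| = 1/|Y| = 3.482 Ω, ∠Z = −∠Y = 68.66°
cos φ = cos(68.66°) = 0.3639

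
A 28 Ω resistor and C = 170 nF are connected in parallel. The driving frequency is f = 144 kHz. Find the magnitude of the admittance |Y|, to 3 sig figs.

158 mS

ω = 2πf = 904800 rad/s
X_C = 1/(ωC) = 6.50 Ω
Parallel: admittances add. Y = 1/R + jωC
Y = (0.0357 + j0.154) S
|Y| = 0.158 S → |Z| = 1/|Y| = 6.33 Ω, ∠Z = −∠Y = -76.9°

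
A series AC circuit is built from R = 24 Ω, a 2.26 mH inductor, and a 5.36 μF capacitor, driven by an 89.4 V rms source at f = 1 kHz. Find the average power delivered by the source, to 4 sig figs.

235.1 W

ω = 2πf = 6283 rad/s
X_L = ωL = 14.20 Ω
X_C = 1/(ωC) = 29.69 Ω
Net reactance X = X_L − X_C = -15.49 Ω
Z = 24.00 − j15.49 Ω
|Z| = √(24.00² + 15.49²) = 28.57 Ω
∠Z = arctan(-15.49/24.00) = -32.84°
I = V/|Z| = 3.130 A
P = VI cos φ = 89.4 × 3.130 × cos(-32.84°) = 235.1 W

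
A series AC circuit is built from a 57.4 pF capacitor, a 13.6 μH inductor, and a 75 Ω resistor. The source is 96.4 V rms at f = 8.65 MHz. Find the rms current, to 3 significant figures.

ω = 2πf = 5.435e+07 rad/s
X_L = ωL = 739 Ω
X_C = 1/(ωC) = 321 Ω
Net reactance X = X_L − X_C = 419 Ω
Z = 75.0 + j419 Ω
|Z| = √(75.0² + 419²) = 425 Ω
I = V/|Z| = 96.4/425 = 227 mA

227 mA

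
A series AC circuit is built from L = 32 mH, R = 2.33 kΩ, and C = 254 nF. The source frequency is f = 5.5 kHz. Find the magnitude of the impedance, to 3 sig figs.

2530 Ω

ω = 2πf = 34560 rad/s
X_L = ωL = 1110 Ω
X_C = 1/(ωC) = 114 Ω
Net reactance X = X_L − X_C = 992 Ω
Z = 2330 + j992 Ω
|Z| = √(2330² + 992²) = 2530 Ω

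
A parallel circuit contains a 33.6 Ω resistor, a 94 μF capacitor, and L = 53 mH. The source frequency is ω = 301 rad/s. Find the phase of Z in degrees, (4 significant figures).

X_L = ωL = 15.95 Ω
X_C = 1/(ωC) = 35.34 Ω
Parallel: admittances add. Y = 1/R + 1/(jωL) + jωC
Y = (0.02976 − j0.03439) S
|Y| = 0.04548 S → |Z| = 1/|Y| = 21.99 Ω, ∠Z = −∠Y = 49.13°

49.13°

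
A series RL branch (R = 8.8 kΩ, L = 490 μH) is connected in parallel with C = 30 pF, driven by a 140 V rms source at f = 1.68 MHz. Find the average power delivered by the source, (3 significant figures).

1.66 W

ω = 2πf = 1.056e+07 rad/s
X_L = ωL = 5170 Ω
X_C = 1/(ωC) = 3160 Ω
Branch 1 (R+jX_L): Z₁ = 8800 + j5170 Ω, |Z₁| = 10200 Ω
Branch 2 (−jX_C): Z₂ = −j3160 Ω
Parallel: Z = Z₁Z₂/(Z₁+Z₂), |Z| = 3570 Ω, ∠Z = -72.4°
I = V/|Z| = 39.2 mA
P = VI cos φ = 140 × 0.0392 × cos(-72.4°) = 1.66 W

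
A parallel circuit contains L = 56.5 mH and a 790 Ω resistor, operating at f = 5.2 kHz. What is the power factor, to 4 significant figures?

0.9194

ω = 2πf = 32670 rad/s
X_L = ωL = 1846 Ω
Parallel: admittances add. Y = 1/R + 1/(jωL)
Y = (0.001266 − j0.0005417) S
|Y| = 0.001377 S → |Z| = 1/|Y| = 726.3 Ω, ∠Z = −∠Y = 23.17°
cos φ = cos(23.17°) = 0.9194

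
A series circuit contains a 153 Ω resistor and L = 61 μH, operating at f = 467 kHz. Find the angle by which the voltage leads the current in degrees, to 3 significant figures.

49.5°

ω = 2πf = 2.934e+06 rad/s
X_L = ωL = 179 Ω
Z = 153 + j179 Ω
|Z| = √(153² + 179²) = 235 Ω
∠Z = arctan(179/153) = 49.5°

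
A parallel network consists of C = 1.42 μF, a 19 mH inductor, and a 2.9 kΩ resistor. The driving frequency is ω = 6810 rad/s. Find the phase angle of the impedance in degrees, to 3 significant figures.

-79.9°

X_L = ωL = 129 Ω
X_C = 1/(ωC) = 103 Ω
Parallel: admittances add. Y = 1/R + 1/(jωL) + jωC
Y = (0.000345 + j0.00194) S
|Y| = 0.00197 S → |Z| = 1/|Y| = 507 Ω, ∠Z = −∠Y = -79.9°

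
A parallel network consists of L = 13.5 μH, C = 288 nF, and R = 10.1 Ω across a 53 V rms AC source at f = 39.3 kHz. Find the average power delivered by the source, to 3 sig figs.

278 W

ω = 2πf = 246900 rad/s
X_L = ωL = 3.33 Ω
X_C = 1/(ωC) = 14.1 Ω
Parallel: admittances add. Y = 1/R + 1/(jωL) + jωC
Y = (0.0990 − j0.229) S
|Y| = 0.249 S → |Z| = 1/|Y| = 4.01 Ω, ∠Z = −∠Y = 66.6°
I = V/|Z| = 13.2 A
P = VI cos φ = 53 × 13.2 × cos(66.6°) = 278 W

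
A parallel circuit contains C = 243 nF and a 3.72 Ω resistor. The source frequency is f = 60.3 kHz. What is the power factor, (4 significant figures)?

0.9461

ω = 2πf = 378900 rad/s
X_C = 1/(ωC) = 10.86 Ω
Parallel: admittances add. Y = 1/R + jωC
Y = (0.2688 + j0.09207) S
|Y| = 0.2841 S → |Z| = 1/|Y| = 3.519 Ω, ∠Z = −∠Y = -18.91°
cos φ = cos(-18.91°) = 0.9461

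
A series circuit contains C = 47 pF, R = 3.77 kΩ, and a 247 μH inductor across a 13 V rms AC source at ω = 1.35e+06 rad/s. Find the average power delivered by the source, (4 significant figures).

2.526 mW

X_L = ωL = 333.4 Ω
X_C = 1/(ωC) = 15760 Ω
Net reactance X = X_L − X_C = -15430 Ω
Z = 3770 − j15430 Ω
|Z| = √(3770² + 15430²) = 15880 Ω
∠Z = arctan(-15430/3770) = -76.27°
I = V/|Z| = 818.6 μA
P = VI cos φ = 13 × 0.0008186 × cos(-76.27°) = 2.526 mW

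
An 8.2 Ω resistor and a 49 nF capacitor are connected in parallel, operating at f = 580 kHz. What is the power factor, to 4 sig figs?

0.5640

ω = 2πf = 3.644e+06 rad/s
X_C = 1/(ωC) = 5.600 Ω
Parallel: admittances add. Y = 1/R + jωC
Y = (0.1220 + j0.1786) S
|Y| = 0.2162 S → |Z| = 1/|Y| = 4.625 Ω, ∠Z = −∠Y = -55.67°
cos φ = cos(-55.67°) = 0.5640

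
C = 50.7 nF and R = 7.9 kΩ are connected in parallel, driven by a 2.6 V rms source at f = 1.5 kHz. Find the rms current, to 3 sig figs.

1.29 mA

ω = 2πf = 9425 rad/s
X_C = 1/(ωC) = 2090 Ω
Parallel: admittances add. Y = 1/R + jωC
Y = (0.000127 + j0.000478) S
|Y| = 0.000494 S → |Z| = 1/|Y| = 2020 Ω, ∠Z = −∠Y = -75.2°
I = V/|Z| = 2.6/2020 = 1.29 mA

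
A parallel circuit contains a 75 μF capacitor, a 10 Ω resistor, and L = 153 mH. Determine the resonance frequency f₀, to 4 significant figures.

46.98 Hz

ω₀ = 1/√(LC) = 1/√(0.153 × 7.5e-05) = 295.2 rad/s
f₀ = ω₀/(2π) = 46.98 Hz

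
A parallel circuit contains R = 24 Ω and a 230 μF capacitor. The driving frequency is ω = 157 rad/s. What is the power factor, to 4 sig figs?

X_C = 1/(ωC) = 27.69 Ω
Parallel: admittances add. Y = 1/R + jωC
Y = (0.04167 + j0.03611) S
|Y| = 0.05514 S → |Z| = 1/|Y| = 18.14 Ω, ∠Z = −∠Y = -40.91°
cos φ = cos(-40.91°) = 0.7557

0.7557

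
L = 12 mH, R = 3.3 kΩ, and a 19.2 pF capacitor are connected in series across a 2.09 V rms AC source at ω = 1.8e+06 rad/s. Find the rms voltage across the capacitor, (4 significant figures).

7.519 V

X_L = ωL = 21600 Ω
X_C = 1/(ωC) = 28940 Ω
Net reactance X = X_L − X_C = -7335 Ω
Z = 3300 − j7335 Ω
|Z| = √(3300² + 7335²) = 8043 Ω
I = V/|Z| = 259.8 μA
V_C = I·|Z_C| = 0.0002598 × 28940 = 7.519 V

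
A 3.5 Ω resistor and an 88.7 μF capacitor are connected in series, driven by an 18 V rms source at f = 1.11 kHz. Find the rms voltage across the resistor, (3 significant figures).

16.3 V

ω = 2πf = 6974 rad/s
X_C = 1/(ωC) = 1.62 Ω
Z = 3.50 − j1.62 Ω
|Z| = √(3.50² + 1.62²) = 3.86 Ω
I = V/|Z| = 4.67 A
V_R = I·|Z_R| = 4.67 × 3.50 = 16.3 V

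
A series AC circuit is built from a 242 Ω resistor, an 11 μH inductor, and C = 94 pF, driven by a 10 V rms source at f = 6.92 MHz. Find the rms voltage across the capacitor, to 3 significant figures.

ω = 2πf = 4.348e+07 rad/s
X_L = ωL = 478 Ω
X_C = 1/(ωC) = 245 Ω
Net reactance X = X_L − X_C = 234 Ω
Z = 242 + j234 Ω
|Z| = √(242² + 234²) = 336 Ω
I = V/|Z| = 29.7 mA
V_C = I·|Z_C| = 0.0297 × 245 = 7.27 V

7.27 V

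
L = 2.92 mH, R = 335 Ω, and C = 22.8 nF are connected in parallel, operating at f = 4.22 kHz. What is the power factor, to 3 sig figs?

ω = 2πf = 26520 rad/s
X_L = ωL = 77.4 Ω
X_C = 1/(ωC) = 1650 Ω
Parallel: admittances add. Y = 1/R + 1/(jωL) + jωC
Y = (0.00299 − j0.0123) S
|Y| = 0.0127 S → |Z| = 1/|Y| = 78.9 Ω, ∠Z = −∠Y = 76.4°
cos φ = cos(76.4°) = 0.236

0.236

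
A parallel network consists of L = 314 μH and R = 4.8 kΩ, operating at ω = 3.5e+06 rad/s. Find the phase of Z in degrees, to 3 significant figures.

X_L = ωL = 1100 Ω
Parallel: admittances add. Y = 1/R + 1/(jωL)
Y = (0.000208 − j0.000910) S
|Y| = 0.000933 S → |Z| = 1/|Y| = 1070 Ω, ∠Z = −∠Y = 77.1°

77.1°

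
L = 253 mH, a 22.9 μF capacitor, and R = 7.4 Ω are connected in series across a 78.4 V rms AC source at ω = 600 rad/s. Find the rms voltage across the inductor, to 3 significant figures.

150 V

X_L = ωL = 152 Ω
X_C = 1/(ωC) = 72.8 Ω
Net reactance X = X_L − X_C = 79.0 Ω
Z = 7.40 + j79.0 Ω
|Z| = √(7.40² + 79.0²) = 79.4 Ω
I = V/|Z| = 988 mA
V_L = I·|Z_L| = 0.988 × 152 = 150 V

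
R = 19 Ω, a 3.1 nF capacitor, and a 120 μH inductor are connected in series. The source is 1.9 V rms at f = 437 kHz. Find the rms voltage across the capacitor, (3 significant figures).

1.05 V

ω = 2πf = 2.746e+06 rad/s
X_L = ωL = 329 Ω
X_C = 1/(ωC) = 117 Ω
Net reactance X = X_L − X_C = 212 Ω
Z = 19.0 + j212 Ω
|Z| = √(19.0² + 212²) = 213 Ω
I = V/|Z| = 8.93 mA
V_C = I·|Z_C| = 0.00893 × 117 = 1.05 V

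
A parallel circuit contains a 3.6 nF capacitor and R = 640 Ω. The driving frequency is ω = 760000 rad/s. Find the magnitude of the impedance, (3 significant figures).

317 Ω

X_C = 1/(ωC) = 365 Ω
Parallel: admittances add. Y = 1/R + jωC
Y = (0.00156 + j0.00274) S
|Y| = 0.00315 S → |Z| = 1/|Y| = 317 Ω, ∠Z = −∠Y = -60.3°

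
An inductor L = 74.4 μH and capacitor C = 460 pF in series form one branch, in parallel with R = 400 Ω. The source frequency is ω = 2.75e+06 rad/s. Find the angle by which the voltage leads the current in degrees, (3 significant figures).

X_L = ωL = 205 Ω
X_C = 1/(ωC) = 791 Ω
Branch 1: Z₁ = R = 400 Ω
Branch 2 (series LC): Z₂ = j(X_L − X_C) = −j586 Ω
Parallel: Z = Z₁Z₂/(Z₁+Z₂), |Z| = 330 Ω, ∠Z = -34.3°

-34.3°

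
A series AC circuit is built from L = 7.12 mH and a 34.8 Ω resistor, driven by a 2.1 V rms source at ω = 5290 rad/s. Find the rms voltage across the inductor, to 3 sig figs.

1.54 V

X_L = ωL = 37.7 Ω
Z = 34.8 + j37.7 Ω
|Z| = √(34.8² + 37.7²) = 51.3 Ω
I = V/|Z| = 41.0 mA
V_L = I·|Z_L| = 0.0410 × 37.7 = 1.54 V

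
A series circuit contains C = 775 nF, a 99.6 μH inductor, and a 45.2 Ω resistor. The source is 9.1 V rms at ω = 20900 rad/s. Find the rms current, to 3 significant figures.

X_L = ωL = 2.08 Ω
X_C = 1/(ωC) = 61.7 Ω
Net reactance X = X_L − X_C = -59.7 Ω
Z = 45.2 − j59.7 Ω
|Z| = √(45.2² + 59.7²) = 74.8 Ω
I = V/|Z| = 9.1/74.8 = 122 mA

122 mA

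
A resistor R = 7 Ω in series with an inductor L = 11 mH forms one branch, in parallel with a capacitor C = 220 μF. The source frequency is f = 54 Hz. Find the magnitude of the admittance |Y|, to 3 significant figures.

ω = 2πf = 339.3 rad/s
X_L = ωL = 3.73 Ω
X_C = 1/(ωC) = 13.4 Ω
Branch 1 (R+jX_L): Z₁ = 7.00 + j3.73 Ω, |Z₁| = 7.93 Ω
Branch 2 (−jX_C): Z₂ = −j13.4 Ω
Parallel: Z = Z₁Z₂/(Z₁+Z₂), |Z| = 8.91 Ω, ∠Z = -7.85°
|Y| = 1/|Z| = 112 mS

112 mS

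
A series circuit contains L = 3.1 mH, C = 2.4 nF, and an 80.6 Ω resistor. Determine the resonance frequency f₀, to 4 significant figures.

ω₀ = 1/√(LC) = 1/√(0.0031 × 2.4e-09) = 366600 rad/s
f₀ = ω₀/(2π) = 58.35 kHz

58.35 kHz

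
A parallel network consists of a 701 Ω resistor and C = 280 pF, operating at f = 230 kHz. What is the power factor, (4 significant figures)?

ω = 2πf = 1.445e+06 rad/s
X_C = 1/(ωC) = 2471 Ω
Parallel: admittances add. Y = 1/R + jωC
Y = (0.001427 + j0.0004046) S
|Y| = 0.001483 S → |Z| = 1/|Y| = 674.4 Ω, ∠Z = −∠Y = -15.84°
cos φ = cos(-15.84°) = 0.9620

0.9620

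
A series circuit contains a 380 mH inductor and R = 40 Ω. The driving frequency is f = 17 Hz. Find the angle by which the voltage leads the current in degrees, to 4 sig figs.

45.42°

ω = 2πf = 106.8 rad/s
X_L = ωL = 40.59 Ω
Z = 40.00 + j40.59 Ω
|Z| = √(40.00² + 40.59²) = 56.99 Ω
∠Z = arctan(40.59/40.00) = 45.42°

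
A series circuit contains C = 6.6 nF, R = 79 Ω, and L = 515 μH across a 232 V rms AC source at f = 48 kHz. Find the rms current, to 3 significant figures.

ω = 2πf = 301600 rad/s
X_L = ωL = 155 Ω
X_C = 1/(ωC) = 502 Ω
Net reactance X = X_L − X_C = -347 Ω
Z = 79.0 − j347 Ω
|Z| = √(79.0² + 347²) = 356 Ω
I = V/|Z| = 232/356 = 652 mA

652 mA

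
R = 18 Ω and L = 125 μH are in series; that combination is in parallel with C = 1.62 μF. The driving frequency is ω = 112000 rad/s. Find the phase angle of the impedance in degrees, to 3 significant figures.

-77.4°

X_L = ωL = 14.0 Ω
X_C = 1/(ωC) = 5.51 Ω
Branch 1 (R+jX_L): Z₁ = 18.0 + j14.0 Ω, |Z₁| = 22.8 Ω
Branch 2 (−jX_C): Z₂ = −j5.51 Ω
Parallel: Z = Z₁Z₂/(Z₁+Z₂), |Z| = 6.32 Ω, ∠Z = -77.4°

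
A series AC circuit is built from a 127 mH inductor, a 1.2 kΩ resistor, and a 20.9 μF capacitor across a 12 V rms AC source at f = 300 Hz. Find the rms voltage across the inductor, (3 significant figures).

ω = 2πf = 1885 rad/s
X_L = ωL = 239 Ω
X_C = 1/(ωC) = 25.4 Ω
Net reactance X = X_L − X_C = 214 Ω
Z = 1200 + j214 Ω
|Z| = √(1200² + 214²) = 1220 Ω
I = V/|Z| = 9.84 mA
V_L = I·|Z_L| = 0.00984 × 239 = 2.36 V

2.36 V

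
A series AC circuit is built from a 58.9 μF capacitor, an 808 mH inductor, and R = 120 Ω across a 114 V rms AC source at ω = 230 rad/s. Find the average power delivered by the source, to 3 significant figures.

57.9 W

X_L = ωL = 186 Ω
X_C = 1/(ωC) = 73.8 Ω
Net reactance X = X_L − X_C = 112 Ω
Z = 120 + j112 Ω
|Z| = √(120² + 112²) = 164 Ω
∠Z = arctan(112/120) = 43.0°
I = V/|Z| = 694 mA
P = VI cos φ = 114 × 0.694 × cos(43.0°) = 57.9 W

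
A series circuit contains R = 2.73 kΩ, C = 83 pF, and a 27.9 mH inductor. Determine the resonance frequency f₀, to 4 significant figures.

104.6 kHz

ω₀ = 1/√(LC) = 1/√(0.0279 × 8.3e-11) = 657100 rad/s
f₀ = ω₀/(2π) = 104.6 kHz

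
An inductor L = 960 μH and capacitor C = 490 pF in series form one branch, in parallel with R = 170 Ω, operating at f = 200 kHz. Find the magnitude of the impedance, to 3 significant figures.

157 Ω

ω = 2πf = 1.257e+06 rad/s
X_L = ωL = 1210 Ω
X_C = 1/(ωC) = 1620 Ω
Branch 1: Z₁ = R = 170 Ω
Branch 2 (series LC): Z₂ = j(X_L − X_C) = −j418 Ω
Parallel: Z = Z₁Z₂/(Z₁+Z₂), |Z| = 157 Ω, ∠Z = -22.1°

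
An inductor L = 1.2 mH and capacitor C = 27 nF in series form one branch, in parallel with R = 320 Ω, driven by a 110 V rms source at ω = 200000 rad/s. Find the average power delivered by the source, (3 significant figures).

37.8 W

X_L = ωL = 240 Ω
X_C = 1/(ωC) = 185 Ω
Branch 1: Z₁ = R = 320 Ω
Branch 2 (series LC): Z₂ = j(X_L − X_C) = j54.8 Ω
Parallel: Z = Z₁Z₂/(Z₁+Z₂), |Z| = 54.0 Ω, ∠Z = 80.3°
I = V/|Z| = 2.04 A
P = VI cos φ = 110 × 2.04 × cos(80.3°) = 37.8 W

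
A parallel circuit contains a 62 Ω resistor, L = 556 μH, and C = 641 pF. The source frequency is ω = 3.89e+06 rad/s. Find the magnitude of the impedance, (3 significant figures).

61.5 Ω

X_L = ωL = 2160 Ω
X_C = 1/(ωC) = 401 Ω
Parallel: admittances add. Y = 1/R + 1/(jωL) + jωC
Y = (0.0161 + j0.00203) S
|Y| = 0.0163 S → |Z| = 1/|Y| = 61.5 Ω, ∠Z = −∠Y = -7.18°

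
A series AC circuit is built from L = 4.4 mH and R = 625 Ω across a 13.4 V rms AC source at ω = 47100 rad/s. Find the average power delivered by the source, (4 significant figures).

258.8 mW

X_L = ωL = 207.2 Ω
Z = 625.0 + j207.2 Ω
|Z| = √(625.0² + 207.2²) = 658.5 Ω
∠Z = arctan(207.2/625.0) = 18.34°
I = V/|Z| = 20.35 mA
P = VI cos φ = 13.4 × 0.02035 × cos(18.34°) = 258.8 mW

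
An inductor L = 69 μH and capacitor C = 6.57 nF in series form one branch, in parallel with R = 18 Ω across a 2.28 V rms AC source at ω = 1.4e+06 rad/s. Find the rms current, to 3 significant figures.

227 mA

X_L = ωL = 96.6 Ω
X_C = 1/(ωC) = 109 Ω
Branch 1: Z₁ = R = 18.0 Ω
Branch 2 (series LC): Z₂ = j(X_L − X_C) = −j12.1 Ω
Parallel: Z = Z₁Z₂/(Z₁+Z₂), |Z| = 10.1 Ω, ∠Z = -56.0°
I = V/|Z| = 2.28/10.1 = 227 mA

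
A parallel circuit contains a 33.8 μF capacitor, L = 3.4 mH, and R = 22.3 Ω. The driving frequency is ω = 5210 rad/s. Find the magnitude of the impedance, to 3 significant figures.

X_L = ωL = 17.7 Ω
X_C = 1/(ωC) = 5.68 Ω
Parallel: admittances add. Y = 1/R + 1/(jωL) + jωC
Y = (0.0448 + j0.120) S
|Y| = 0.128 S → |Z| = 1/|Y| = 7.83 Ω, ∠Z = −∠Y = -69.5°

7.83 Ω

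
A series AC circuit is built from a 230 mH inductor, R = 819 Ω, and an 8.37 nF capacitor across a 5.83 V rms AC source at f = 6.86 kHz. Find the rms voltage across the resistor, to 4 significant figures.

ω = 2πf = 43100 rad/s
X_L = ωL = 9914 Ω
X_C = 1/(ωC) = 2772 Ω
Net reactance X = X_L − X_C = 7142 Ω
Z = 819.0 + j7142 Ω
|Z| = √(819.0² + 7142²) = 7189 Ω
I = V/|Z| = 811.0 μA
V_R = I·|Z_R| = 0.0008110 × 819.0 = 0.6642 V

0.6642 V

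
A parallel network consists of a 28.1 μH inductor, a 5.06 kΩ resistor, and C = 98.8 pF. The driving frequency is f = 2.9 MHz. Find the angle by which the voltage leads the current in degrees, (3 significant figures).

37.7°

ω = 2πf = 1.822e+07 rad/s
X_L = ωL = 512 Ω
X_C = 1/(ωC) = 555 Ω
Parallel: admittances add. Y = 1/R + 1/(jωL) + jωC
Y = (0.000198 − j0.000153) S
|Y| = 0.000250 S → |Z| = 1/|Y| = 4000 Ω, ∠Z = −∠Y = 37.7°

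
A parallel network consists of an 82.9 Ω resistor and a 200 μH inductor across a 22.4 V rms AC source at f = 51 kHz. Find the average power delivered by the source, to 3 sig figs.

ω = 2πf = 320400 rad/s
X_L = ωL = 64.1 Ω
Parallel: admittances add. Y = 1/R + 1/(jωL)
Y = (0.0121 − j0.0156) S
|Y| = 0.0197 S → |Z| = 1/|Y| = 50.7 Ω, ∠Z = −∠Y = 52.3°
I = V/|Z| = 442 mA
P = VI cos φ = 22.4 × 0.442 × cos(52.3°) = 6.05 W

6.05 W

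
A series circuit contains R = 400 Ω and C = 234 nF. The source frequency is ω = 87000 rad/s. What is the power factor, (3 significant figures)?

0.993

X_C = 1/(ωC) = 49.1 Ω
Z = 400 − j49.1 Ω
|Z| = √(400² + 49.1²) = 403 Ω
∠Z = arctan(-49.1/400) = -7.00°
cos φ = cos(-7.00°) = 0.993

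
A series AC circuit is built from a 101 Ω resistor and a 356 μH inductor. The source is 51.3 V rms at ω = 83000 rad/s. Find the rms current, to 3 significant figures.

X_L = ωL = 29.5 Ω
Z = 101 + j29.5 Ω
|Z| = √(101² + 29.5²) = 105 Ω
I = V/|Z| = 51.3/105 = 487 mA

487 mA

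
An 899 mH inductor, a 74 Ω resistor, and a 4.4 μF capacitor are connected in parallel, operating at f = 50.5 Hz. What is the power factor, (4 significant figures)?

0.9880

ω = 2πf = 317.3 rad/s
X_L = ωL = 285.3 Ω
X_C = 1/(ωC) = 716.3 Ω
Parallel: admittances add. Y = 1/R + 1/(jωL) + jωC
Y = (0.01351 − j0.002110) S
|Y| = 0.01368 S → |Z| = 1/|Y| = 73.11 Ω, ∠Z = −∠Y = 8.873°
cos φ = cos(8.873°) = 0.9880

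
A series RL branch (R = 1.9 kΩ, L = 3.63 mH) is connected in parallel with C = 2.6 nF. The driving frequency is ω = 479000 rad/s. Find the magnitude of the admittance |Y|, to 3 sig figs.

X_L = ωL = 1740 Ω
X_C = 1/(ωC) = 803 Ω
Branch 1 (R+jX_L): Z₁ = 1900 + j1740 Ω, |Z₁| = 2580 Ω
Branch 2 (−jX_C): Z₂ = −j803 Ω
Parallel: Z = Z₁Z₂/(Z₁+Z₂), |Z| = 976 Ω, ∠Z = -73.8°
|Y| = 1/|Z| = 1.02 mS

1.02 mS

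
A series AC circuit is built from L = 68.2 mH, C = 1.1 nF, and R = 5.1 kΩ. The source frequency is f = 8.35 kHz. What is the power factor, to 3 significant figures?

ω = 2πf = 52460 rad/s
X_L = ωL = 3580 Ω
X_C = 1/(ωC) = 17300 Ω
Net reactance X = X_L − X_C = -13700 Ω
Z = 5100 − j13700 Ω
|Z| = √(5100² + 13700²) = 14700 Ω
∠Z = arctan(-13700/5100) = -69.6°
cos φ = cos(-69.6°) = 0.348

0.348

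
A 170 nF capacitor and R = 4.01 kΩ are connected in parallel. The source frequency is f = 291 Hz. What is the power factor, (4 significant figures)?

0.6258

ω = 2πf = 1828 rad/s
X_C = 1/(ωC) = 3217 Ω
Parallel: admittances add. Y = 1/R + jωC
Y = (0.0002494 + j0.0003108) S
|Y| = 0.0003985 S → |Z| = 1/|Y| = 2509 Ω, ∠Z = −∠Y = -51.26°
cos φ = cos(-51.26°) = 0.6258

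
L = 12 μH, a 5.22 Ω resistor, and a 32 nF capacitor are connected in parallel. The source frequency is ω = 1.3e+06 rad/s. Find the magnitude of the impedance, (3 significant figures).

X_L = ωL = 15.6 Ω
X_C = 1/(ωC) = 24.0 Ω
Parallel: admittances add. Y = 1/R + 1/(jωL) + jωC
Y = (0.192 − j0.0225) S
|Y| = 0.193 S → |Z| = 1/|Y| = 5.18 Ω, ∠Z = −∠Y = 6.70°

5.18 Ω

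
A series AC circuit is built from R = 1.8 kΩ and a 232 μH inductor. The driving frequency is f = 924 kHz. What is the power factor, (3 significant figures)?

0.801

ω = 2πf = 5.806e+06 rad/s
X_L = ωL = 1350 Ω
Z = 1800 + j1350 Ω
|Z| = √(1800² + 1350²) = 2250 Ω
∠Z = arctan(1350/1800) = 36.8°
cos φ = cos(36.8°) = 0.801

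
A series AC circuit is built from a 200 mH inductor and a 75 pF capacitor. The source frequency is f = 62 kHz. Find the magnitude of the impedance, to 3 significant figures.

43700 Ω

ω = 2πf = 389600 rad/s
X_L = ωL = 77900 Ω
X_C = 1/(ωC) = 34200 Ω
Net reactance X = X_L − X_C = 43700 Ω
Z = j43700 Ω
|Z| = √(0² + 43700²) = 43700 Ω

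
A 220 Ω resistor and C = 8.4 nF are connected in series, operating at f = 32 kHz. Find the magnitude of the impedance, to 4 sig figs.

631.6 Ω

ω = 2πf = 201100 rad/s
X_C = 1/(ωC) = 592.1 Ω
Z = 220.0 − j592.1 Ω
|Z| = √(220.0² + 592.1²) = 631.6 Ω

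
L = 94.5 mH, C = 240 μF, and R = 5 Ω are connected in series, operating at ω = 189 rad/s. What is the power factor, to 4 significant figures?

X_L = ωL = 17.86 Ω
X_C = 1/(ωC) = 22.05 Ω
Net reactance X = X_L − X_C = -4.185 Ω
Z = 5.000 − j4.185 Ω
|Z| = √(5.000² + 4.185²) = 6.521 Ω
∠Z = arctan(-4.185/5.000) = -39.93°
cos φ = cos(-39.93°) = 0.7668

0.7668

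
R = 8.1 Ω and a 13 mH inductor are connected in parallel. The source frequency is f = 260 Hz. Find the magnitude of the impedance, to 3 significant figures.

ω = 2πf = 1634 rad/s
X_L = ωL = 21.2 Ω
Parallel: admittances add. Y = 1/R + 1/(jωL)
Y = (0.123 − j0.0471) S
|Y| = 0.132 S → |Z| = 1/|Y| = 7.57 Ω, ∠Z = −∠Y = 20.9°

7.57 Ω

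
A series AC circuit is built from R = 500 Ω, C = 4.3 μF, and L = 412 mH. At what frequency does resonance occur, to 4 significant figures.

119.6 Hz

ω₀ = 1/√(LC) = 1/√(0.412 × 4.3e-06) = 751.3 rad/s
f₀ = ω₀/(2π) = 119.6 Hz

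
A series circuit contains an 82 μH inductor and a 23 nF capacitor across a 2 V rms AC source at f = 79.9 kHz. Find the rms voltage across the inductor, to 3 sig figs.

1.81 V

ω = 2πf = 502000 rad/s
X_L = ωL = 41.2 Ω
X_C = 1/(ωC) = 86.6 Ω
Net reactance X = X_L − X_C = -45.4 Ω
Z = − j45.4 Ω
|Z| = √(0² + 45.4²) = 45.4 Ω
I = V/|Z| = 44.0 mA
V_L = I·|Z_L| = 0.0440 × 41.2 = 1.81 V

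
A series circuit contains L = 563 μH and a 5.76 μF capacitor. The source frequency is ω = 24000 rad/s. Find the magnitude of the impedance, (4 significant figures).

6.278 Ω

X_L = ωL = 13.51 Ω
X_C = 1/(ωC) = 7.234 Ω
Net reactance X = X_L − X_C = 6.278 Ω
Z = j6.278 Ω
|Z| = √(0² + 6.278²) = 6.278 Ω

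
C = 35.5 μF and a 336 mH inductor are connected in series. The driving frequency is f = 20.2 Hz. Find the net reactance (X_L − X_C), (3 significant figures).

ω = 2πf = 126.9 rad/s
X_L = ωL = 42.6 Ω
X_C = 1/(ωC) = 222 Ω
X = 42.6 − 222 = -179 Ω

-179 Ω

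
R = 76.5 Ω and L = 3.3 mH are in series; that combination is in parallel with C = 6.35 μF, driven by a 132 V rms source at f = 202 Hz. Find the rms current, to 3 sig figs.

ω = 2πf = 1269 rad/s
X_L = ωL = 4.19 Ω
X_C = 1/(ωC) = 124 Ω
Branch 1 (R+jX_L): Z₁ = 76.5 + j4.19 Ω, |Z₁| = 76.6 Ω
Branch 2 (−jX_C): Z₂ = −j124 Ω
Parallel: Z = Z₁Z₂/(Z₁+Z₂), |Z| = 66.8 Ω, ∠Z = -29.4°
I = V/|Z| = 132/66.8 = 1.97 A

1.97 A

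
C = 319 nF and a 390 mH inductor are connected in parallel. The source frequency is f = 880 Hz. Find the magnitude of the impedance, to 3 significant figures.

769 Ω

ω = 2πf = 5529 rad/s
X_L = ωL = 2160 Ω
X_C = 1/(ωC) = 567 Ω
Parallel: admittances add. Y = 1/(jωL) + jωC
Y = (0 + j0.00130) S
|Y| = 0.00130 S → |Z| = 1/|Y| = 769 Ω, ∠Z = −∠Y = -90.0°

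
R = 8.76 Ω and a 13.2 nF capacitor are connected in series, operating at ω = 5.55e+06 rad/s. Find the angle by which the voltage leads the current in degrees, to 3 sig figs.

X_C = 1/(ωC) = 13.7 Ω
Z = 8.76 − j13.7 Ω
|Z| = √(8.76² + 13.7²) = 16.2 Ω
∠Z = arctan(-13.7/8.76) = -57.3°

-57.3°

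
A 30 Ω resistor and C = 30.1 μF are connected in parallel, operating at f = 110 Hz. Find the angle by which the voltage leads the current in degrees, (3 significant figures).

ω = 2πf = 691.2 rad/s
X_C = 1/(ωC) = 48.1 Ω
Parallel: admittances add. Y = 1/R + jωC
Y = (0.0333 + j0.0208) S
|Y| = 0.0393 S → |Z| = 1/|Y| = 25.5 Ω, ∠Z = −∠Y = -32.0°

-32.0°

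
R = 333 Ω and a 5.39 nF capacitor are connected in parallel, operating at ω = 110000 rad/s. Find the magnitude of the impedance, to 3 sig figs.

327 Ω

X_C = 1/(ωC) = 1690 Ω
Parallel: admittances add. Y = 1/R + jωC
Y = (0.00300 + j0.000593) S
|Y| = 0.00306 S → |Z| = 1/|Y| = 327 Ω, ∠Z = −∠Y = -11.2°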